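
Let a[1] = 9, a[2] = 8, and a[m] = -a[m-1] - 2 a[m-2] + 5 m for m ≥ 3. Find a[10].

-90

a[3] = -8 - 2(9) + 15 = -11
a[4] = -(-11) - 2(8) + 20 = 15
a[5] = -15 - 2(-11) + 25 = 32
a[6] = -32 - 2(15) + 30 = -32
a[7] = -(-32) - 2(32) + 35 = 3
a[8] = -3 - 2(-32) + 40 = 101
a[9] = -101 - 2(3) + 45 = -62
a[10] = -(-62) - 2(101) + 50 = -90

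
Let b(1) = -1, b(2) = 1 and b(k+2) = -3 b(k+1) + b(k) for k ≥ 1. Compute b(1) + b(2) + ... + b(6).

108

b(3) = -3(1) + (-1) = -4
b(4) = -3(-4) + 1 = 13
b(5) = -3(13) + (-4) = -43
b(6) = -3(-43) + 13 = 142
Sum = (-1) + 1 + (-4) + 13 + (-43) + 142 = 108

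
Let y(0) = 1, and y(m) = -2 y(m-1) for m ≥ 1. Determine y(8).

y(1) = -2·1 = -2
y(2) = -2·(-2) = 4
y(3) = -2·4 = -8
y(4) = -2·(-8) = 16
y(5) = -2·16 = -32
y(6) = -2·(-32) = 64
y(7) = -2·64 = -128
y(8) = -2·(-128) = 256

256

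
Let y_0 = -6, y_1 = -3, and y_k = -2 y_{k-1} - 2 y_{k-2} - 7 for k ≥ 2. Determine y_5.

y_2 = -2(-3) - 2(-6) - 7 = 11
y_3 = -2(11) - 2(-3) - 7 = -23
y_4 = -2(-23) - 2(11) - 7 = 17
y_5 = -2(17) - 2(-23) - 7 = 5

5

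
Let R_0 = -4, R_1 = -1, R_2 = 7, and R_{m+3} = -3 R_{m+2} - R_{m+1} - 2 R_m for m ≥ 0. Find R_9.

-6700

R_3 = -3·7 - (-1) - 2·(-4) = -12
R_4 = -3·(-12) - 7 - 2·(-1) = 31
R_5 = -3·31 - (-12) - 2·7 = -95
R_6 = -3·(-95) - 31 - 2·(-12) = 278
R_7 = -3·278 - (-95) - 2·31 = -801
R_8 = -3·(-801) - 278 - 2·(-95) = 2315
R_9 = -3·2315 - (-801) - 2·278 = -6700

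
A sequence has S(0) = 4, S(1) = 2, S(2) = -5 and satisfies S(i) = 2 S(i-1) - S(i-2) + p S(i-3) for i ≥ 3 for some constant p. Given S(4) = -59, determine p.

-4

S(3) = -12 + 4p
S(4) = -19 + 10p
So -19 + 10p = -59, giving p = -4.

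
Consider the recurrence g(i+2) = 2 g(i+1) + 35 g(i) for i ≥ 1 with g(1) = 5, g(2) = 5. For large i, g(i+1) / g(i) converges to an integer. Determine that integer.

The characteristic equation is r^2 - 2r - 35 = 0, which factors as (r - 7)(r + 5) = 0.
So the roots are 7 and -5. Since |7| > |-5| and the coefficient of 7^i is non-zero, the ratio tends to 7.

7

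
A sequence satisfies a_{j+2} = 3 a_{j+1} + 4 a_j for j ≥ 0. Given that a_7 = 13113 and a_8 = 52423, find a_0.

Rearranging, a_{j-2} = (a_j - 3 a_{j-1}) / 4.
a_6 = (52423 - 3(13113)) / 4 = 13084/4 = 3271
a_5 = (13113 - 3(3271)) / 4 = 3300/4 = 825
a_4 = (3271 - 3(825)) / 4 = 796/4 = 199
a_3 = (825 - 3(199)) / 4 = 228/4 = 57
a_2 = (199 - 3(57)) / 4 = 28/4 = 7
a_1 = (57 - 3(7)) / 4 = 36/4 = 9
a_0 = (7 - 3(9)) / 4 = -20/4 = -5

-5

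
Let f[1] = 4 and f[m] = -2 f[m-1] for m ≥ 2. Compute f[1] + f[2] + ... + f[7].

172

f[2] = -2(4) = -8
f[3] = -2(-8) = 16
f[4] = -2(16) = -32
f[5] = -2(-32) = 64
f[6] = -2(64) = -128
f[7] = -2(-128) = 256
Sum = 4 + (-8) + 16 + (-32) + 64 + (-128) + 256 = 172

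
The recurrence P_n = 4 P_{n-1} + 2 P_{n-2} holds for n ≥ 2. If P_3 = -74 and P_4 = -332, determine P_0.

Rearranging, P_{n-2} = (P_n - 4 P_{n-1}) / 2.
P_2 = (-332 - 4·(-74)) / 2 = -36/2 = -18
P_1 = (-74 - 4·(-18)) / 2 = -2/2 = -1
P_0 = (-18 - 4·(-1)) / 2 = -14/2 = -7

-7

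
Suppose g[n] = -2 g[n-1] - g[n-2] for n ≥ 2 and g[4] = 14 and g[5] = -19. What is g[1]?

Rearranging, g[n-2] = -(g[n] + 2 g[n-1]).
g[3] = -(-19 + 2(14)) = -9
g[2] = -(14 + 2(-9)) = 4
g[1] = -(-9 + 2(4)) = 1

1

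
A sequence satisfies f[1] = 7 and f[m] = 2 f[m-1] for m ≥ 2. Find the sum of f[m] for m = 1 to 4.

f[2] = 2(7) = 14
f[3] = 2(14) = 28
f[4] = 2(28) = 56
Sum = 7 + 14 + 28 + 56 = 105

105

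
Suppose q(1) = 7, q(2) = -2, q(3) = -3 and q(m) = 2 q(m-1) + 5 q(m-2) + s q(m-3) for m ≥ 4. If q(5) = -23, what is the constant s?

2

q(4) = -16 + 7s
q(5) = -47 + 12s
So -47 + 12s = -23, giving s = 2.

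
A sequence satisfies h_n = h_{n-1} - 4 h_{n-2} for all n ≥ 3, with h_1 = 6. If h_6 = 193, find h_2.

5

Let h_2 = z.
h_3 = -24 + z
h_4 = -24 - 3z
h_5 = 72 - 7z
h_6 = 168 + 5z
So 168 + 5z = 193, giving z = 5.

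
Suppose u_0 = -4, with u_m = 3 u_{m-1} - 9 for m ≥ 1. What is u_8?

-55764

u_1 = 3·(-4) - 9 = -21
u_2 = 3·(-21) - 9 = -72
u_3 = 3·(-72) - 9 = -225
u_4 = 3·(-225) - 9 = -684
u_5 = 3·(-684) - 9 = -2061
u_6 = 3·(-2061) - 9 = -6192
u_7 = 3·(-6192) - 9 = -18585
u_8 = 3·(-18585) - 9 = -55764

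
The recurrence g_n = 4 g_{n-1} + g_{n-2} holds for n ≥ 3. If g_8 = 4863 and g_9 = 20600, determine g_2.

-1

Rearranging, g_{n-2} = g_n - 4 g_{n-1}.
g_7 = 20600 - 4*4863 = 1148
g_6 = 4863 - 4*1148 = 271
g_5 = 1148 - 4*271 = 64
g_4 = 271 - 4*64 = 15
g_3 = 64 - 4*15 = 4
g_2 = 15 - 4*4 = -1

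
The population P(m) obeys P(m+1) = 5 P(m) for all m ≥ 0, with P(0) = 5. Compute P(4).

P(1) = 5*5 = 25
P(2) = 5*25 = 125
P(3) = 5*125 = 625
P(4) = 5*625 = 3125

3125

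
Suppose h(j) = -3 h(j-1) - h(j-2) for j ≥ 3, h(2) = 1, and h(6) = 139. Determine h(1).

Let h(1) = y.
h(3) = -3 - y
h(4) = 8 + 3y
h(5) = -21 - 8y
h(6) = 55 + 21y
So 55 + 21y = 139, giving y = 4.

4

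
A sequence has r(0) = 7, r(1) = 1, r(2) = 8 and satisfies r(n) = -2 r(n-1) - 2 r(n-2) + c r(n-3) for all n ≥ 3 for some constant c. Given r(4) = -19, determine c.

r(3) = -18 + 7c
r(4) = 20 - 13c
So 20 - 13c = -19, giving c = 3.

3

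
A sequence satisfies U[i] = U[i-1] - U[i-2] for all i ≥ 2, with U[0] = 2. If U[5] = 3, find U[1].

-1

Let U[1] = y.
U[2] = -2 + y
U[3] = -2
U[4] = -y
U[5] = 2 - y
So 2 - y = 3, giving y = -1.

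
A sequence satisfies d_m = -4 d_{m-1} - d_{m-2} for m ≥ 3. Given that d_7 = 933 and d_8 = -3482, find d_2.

-2

Rearranging, d_{m-2} = -(d_m + 4 d_{m-1}).
d_6 = -(-3482 + 4(933)) = -250
d_5 = -(933 + 4(-250)) = 67
d_4 = -(-250 + 4(67)) = -18
d_3 = -(67 + 4(-18)) = 5
d_2 = -(-18 + 4(5)) = -2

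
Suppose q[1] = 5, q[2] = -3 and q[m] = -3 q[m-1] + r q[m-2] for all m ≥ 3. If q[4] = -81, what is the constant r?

3

q[3] = 9 + 5r
q[4] = -27 - 18r
So -27 - 18r = -81, giving r = 3.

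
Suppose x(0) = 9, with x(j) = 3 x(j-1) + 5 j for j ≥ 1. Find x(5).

x(1) = 3*9 + 5 = 32
x(2) = 3*32 + 10 = 106
x(3) = 3*106 + 15 = 333
x(4) = 3*333 + 20 = 1019
x(5) = 3*1019 + 25 = 3082

3082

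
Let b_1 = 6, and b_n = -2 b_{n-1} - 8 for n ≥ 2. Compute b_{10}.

-4440

b_2 = -2·6 - 8 = -20
b_3 = -2·(-20) - 8 = 32
b_4 = -2·32 - 8 = -72
b_5 = -2·(-72) - 8 = 136
b_6 = -2·136 - 8 = -280
b_7 = -2·(-280) - 8 = 552
b_8 = -2·552 - 8 = -1112
b_9 = -2·(-1112) - 8 = 2216
b_{10} = -2·2216 - 8 = -4440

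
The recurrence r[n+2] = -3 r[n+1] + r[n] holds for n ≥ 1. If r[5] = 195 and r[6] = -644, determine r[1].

Rearranging, r[n-2] = r[n] + 3 r[n-1].
r[4] = -644 + 3*195 = -59
r[3] = 195 + 3*(-59) = 18
r[2] = -59 + 3*18 = -5
r[1] = 18 + 3*(-5) = 3

3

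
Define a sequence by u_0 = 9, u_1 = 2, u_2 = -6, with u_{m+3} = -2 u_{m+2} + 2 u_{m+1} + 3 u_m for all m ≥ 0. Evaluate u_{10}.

-16316

u_3 = -2·(-6) + 2·2 + 3·9 = 43
u_4 = -2·43 + 2·(-6) + 3·2 = -92
u_5 = -2·(-92) + 2·43 + 3·(-6) = 252
u_6 = -2·252 + 2·(-92) + 3·43 = -559
u_7 = -2·(-559) + 2·252 + 3·(-92) = 1346
u_8 = -2·1346 + 2·(-559) + 3·252 = -3054
u_9 = -2·(-3054) + 2·1346 + 3·(-559) = 7123
u_{10} = -2·7123 + 2·(-3054) + 3·1346 = -16316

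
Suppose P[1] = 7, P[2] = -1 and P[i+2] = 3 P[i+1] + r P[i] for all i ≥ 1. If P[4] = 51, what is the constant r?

P[3] = -3 + 7r
P[4] = -9 + 20r
So -9 + 20r = 51, giving r = 3.

3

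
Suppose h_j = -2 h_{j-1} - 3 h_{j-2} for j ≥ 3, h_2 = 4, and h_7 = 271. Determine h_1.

Let h_1 = y.
h_3 = -8 - 3y
h_4 = 4 + 6y
h_5 = 16 - 3y
h_6 = -44 - 12y
h_7 = 40 + 33y
So 40 + 33y = 271, giving y = 7.

7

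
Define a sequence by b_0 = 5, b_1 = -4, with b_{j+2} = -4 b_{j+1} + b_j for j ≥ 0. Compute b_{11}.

-9129256

b_2 = -4·(-4) + 5 = 21
b_3 = -4·21 + (-4) = -88
b_4 = -4·(-88) + 21 = 373
b_5 = -4·373 + (-88) = -1580
b_6 = -4·(-1580) + 373 = 6693
b_7 = -4·6693 + (-1580) = -28352
b_8 = -4·(-28352) + 6693 = 120101
b_9 = -4·120101 + (-28352) = -508756
b_{10} = -4·(-508756) + 120101 = 2155125
b_{11} = -4·2155125 + (-508756) = -9129256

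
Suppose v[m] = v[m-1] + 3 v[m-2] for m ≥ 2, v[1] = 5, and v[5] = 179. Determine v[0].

4

Let v[0] = z.
v[2] = 5 + 3z
v[3] = 20 + 3z
v[4] = 35 + 12z
v[5] = 95 + 21z
So 95 + 21z = 179, giving z = 4.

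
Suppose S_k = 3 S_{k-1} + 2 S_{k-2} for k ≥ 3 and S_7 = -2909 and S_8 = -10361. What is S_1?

Rearranging, S_{k-2} = (S_k - 3 S_{k-1}) / 2.
S_6 = (-10361 - 3(-2909)) / 2 = -1634/2 = -817
S_5 = (-2909 - 3(-817)) / 2 = -458/2 = -229
S_4 = (-817 - 3(-229)) / 2 = -130/2 = -65
S_3 = (-229 - 3(-65)) / 2 = -34/2 = -17
S_2 = (-65 - 3(-17)) / 2 = -14/2 = -7
S_1 = (-17 - 3(-7)) / 2 = 4/2 = 2

2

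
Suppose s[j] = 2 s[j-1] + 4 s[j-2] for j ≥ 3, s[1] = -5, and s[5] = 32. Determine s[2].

Let s[2] = z.
s[3] = -20 + 2z
s[4] = -40 + 8z
s[5] = -160 + 24z
So -160 + 24z = 32, giving z = 8.

8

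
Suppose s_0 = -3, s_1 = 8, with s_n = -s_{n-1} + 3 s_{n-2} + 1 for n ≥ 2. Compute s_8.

-2536

s_2 = -8 + 3·(-3) + 1 = -16
s_3 = -(-16) + 3·8 + 1 = 41
s_4 = -41 + 3·(-16) + 1 = -88
s_5 = -(-88) + 3·41 + 1 = 212
s_6 = -212 + 3·(-88) + 1 = -475
s_7 = -(-475) + 3·212 + 1 = 1112
s_8 = -1112 + 3·(-475) + 1 = -2536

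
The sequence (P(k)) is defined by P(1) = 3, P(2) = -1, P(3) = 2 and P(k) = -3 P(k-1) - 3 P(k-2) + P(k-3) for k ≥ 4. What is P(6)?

P(4) = -3*2 - 3*(-1) + 3 = 0
P(5) = -3*0 - 3*2 + (-1) = -7
P(6) = -3*(-7) - 3*0 + 2 = 23

23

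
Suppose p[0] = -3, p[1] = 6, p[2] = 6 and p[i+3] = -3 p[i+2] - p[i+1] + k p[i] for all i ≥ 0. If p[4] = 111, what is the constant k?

3

p[3] = -24 - 3k
p[4] = 66 + 15k
So 66 + 15k = 111, giving k = 3.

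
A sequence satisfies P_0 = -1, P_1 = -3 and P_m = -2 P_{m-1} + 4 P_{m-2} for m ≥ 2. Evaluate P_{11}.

P_2 = -2*(-3) + 4*(-1) = 2
P_3 = -2*2 + 4*(-3) = -16
P_4 = -2*(-16) + 4*2 = 40
P_5 = -2*40 + 4*(-16) = -144
P_6 = -2*(-144) + 4*40 = 448
P_7 = -2*448 + 4*(-144) = -1472
P_8 = -2*(-1472) + 4*448 = 4736
P_9 = -2*4736 + 4*(-1472) = -15360
P_{10} = -2*(-15360) + 4*4736 = 49664
P_{11} = -2*49664 + 4*(-15360) = -160768

-160768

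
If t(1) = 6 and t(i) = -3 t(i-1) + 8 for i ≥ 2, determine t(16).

-57395626

The fixed point is 8/(1 + 3) = 2, so t(i) - 2 = -3(t(i-1) - 2).
Hence t(i) = 4·(-3)^{i-1} + 2.
t(16) = 4·(-3)^{15} + 2 = 4·-14348907 + 2 = -57395626.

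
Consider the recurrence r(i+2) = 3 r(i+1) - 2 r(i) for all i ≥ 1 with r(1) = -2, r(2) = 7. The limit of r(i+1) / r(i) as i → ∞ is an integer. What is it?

2

The characteristic equation is r^2 - 3r + 2 = 0, which factors as (r - 2)(r - 1) = 0.
So the roots are 2 and 1. Since |2| > |1| and the coefficient of 2^i is non-zero, the ratio tends to 2.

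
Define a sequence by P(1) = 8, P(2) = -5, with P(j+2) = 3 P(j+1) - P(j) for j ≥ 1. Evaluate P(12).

-142675

P(3) = 3(-5) - 8 = -23
P(4) = 3(-23) - (-5) = -64
P(5) = 3(-64) - (-23) = -169
P(6) = 3(-169) - (-64) = -443
P(7) = 3(-443) - (-169) = -1160
P(8) = 3(-1160) - (-443) = -3037
P(9) = 3(-3037) - (-1160) = -7951
P(10) = 3(-7951) - (-3037) = -20816
P(11) = 3(-20816) - (-7951) = -54497
P(12) = 3(-54497) - (-20816) = -142675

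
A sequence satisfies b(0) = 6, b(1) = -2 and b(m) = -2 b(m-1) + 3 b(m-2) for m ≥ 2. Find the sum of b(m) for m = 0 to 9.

b(2) = -2*(-2) + 3*6 = 22
b(3) = -2*22 + 3*(-2) = -50
b(4) = -2*(-50) + 3*22 = 166
b(5) = -2*166 + 3*(-50) = -482
b(6) = -2*(-482) + 3*166 = 1462
b(7) = -2*1462 + 3*(-482) = -4370
b(8) = -2*(-4370) + 3*1462 = 13126
b(9) = -2*13126 + 3*(-4370) = -39362
Sum = 6 + (-2) + 22 + (-50) + 166 + (-482) + 1462 + (-4370) + 13126 + (-39362) = -29484

-29484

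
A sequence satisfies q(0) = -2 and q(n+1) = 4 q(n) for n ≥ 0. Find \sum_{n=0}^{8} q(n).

-174762

q(1) = 4(-2) = -8
q(2) = 4(-8) = -32
q(3) = 4(-32) = -128
q(4) = 4(-128) = -512
q(5) = 4(-512) = -2048
q(6) = 4(-2048) = -8192
q(7) = 4(-8192) = -32768
q(8) = 4(-32768) = -131072
Sum = (-2) + (-8) + (-32) + (-128) + (-512) + (-2048) + (-8192) + (-32768) + (-131072) = -174762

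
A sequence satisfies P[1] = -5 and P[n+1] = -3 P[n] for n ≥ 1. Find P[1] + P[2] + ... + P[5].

-305

P[2] = -3(-5) = 15
P[3] = -3(15) = -45
P[4] = -3(-45) = 135
P[5] = -3(135) = -405
Sum = (-5) + 15 + (-45) + 135 + (-405) = -305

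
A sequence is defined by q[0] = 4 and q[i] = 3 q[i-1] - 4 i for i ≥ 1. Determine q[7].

2204

q[1] = 3·4 - 4 = 8
q[2] = 3·8 - 8 = 16
q[3] = 3·16 - 12 = 36
q[4] = 3·36 - 16 = 92
q[5] = 3·92 - 20 = 256
q[6] = 3·256 - 24 = 744
q[7] = 3·744 - 28 = 2204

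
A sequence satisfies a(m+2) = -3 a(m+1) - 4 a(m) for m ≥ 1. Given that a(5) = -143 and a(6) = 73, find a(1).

7

Rearranging, a(m-2) = (a(m) + 3 a(m-1)) / -4.
a(4) = (73 + 3(-143)) / -4 = -356/-4 = 89
a(3) = (-143 + 3(89)) / -4 = 124/-4 = -31
a(2) = (89 + 3(-31)) / -4 = -4/-4 = 1
a(1) = (-31 + 3(1)) / -4 = -28/-4 = 7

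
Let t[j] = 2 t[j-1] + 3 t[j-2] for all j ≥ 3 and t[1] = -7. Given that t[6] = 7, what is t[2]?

7

Let t[2] = y.
t[3] = -21 + 2y
t[4] = -42 + 7y
t[5] = -147 + 20y
t[6] = -420 + 61y
So -420 + 61y = 7, giving y = 7.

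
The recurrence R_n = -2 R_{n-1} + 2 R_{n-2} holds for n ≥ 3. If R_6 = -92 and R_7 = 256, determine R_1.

7

Rearranging, R_{n-2} = (R_n + 2 R_{n-1}) / 2.
R_5 = (256 + 2·(-92)) / 2 = 72/2 = 36
R_4 = (-92 + 2·36) / 2 = -20/2 = -10
R_3 = (36 + 2·(-10)) / 2 = 16/2 = 8
R_2 = (-10 + 2·8) / 2 = 6/2 = 3
R_1 = (8 + 2·3) / 2 = 14/2 = 7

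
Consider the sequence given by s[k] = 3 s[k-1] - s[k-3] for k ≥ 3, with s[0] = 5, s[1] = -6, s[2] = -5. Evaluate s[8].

-3740

s[3] = 3·(-5) - 5 = -20
s[4] = 3·(-20) - (-6) = -54
s[5] = 3·(-54) - (-5) = -157
s[6] = 3·(-157) - (-20) = -451
s[7] = 3·(-451) - (-54) = -1299
s[8] = 3·(-1299) - (-157) = -3740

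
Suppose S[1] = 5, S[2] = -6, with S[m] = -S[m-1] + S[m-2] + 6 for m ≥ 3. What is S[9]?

245

S[3] = -(-6) + 5 + 6 = 17
S[4] = -17 + (-6) + 6 = -17
S[5] = -(-17) + 17 + 6 = 40
S[6] = -40 + (-17) + 6 = -51
S[7] = -(-51) + 40 + 6 = 97
S[8] = -97 + (-51) + 6 = -142
S[9] = -(-142) + 97 + 6 = 245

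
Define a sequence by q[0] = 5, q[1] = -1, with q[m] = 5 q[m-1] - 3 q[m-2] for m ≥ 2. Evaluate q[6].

-7895

q[2] = 5*(-1) - 3*5 = -20
q[3] = 5*(-20) - 3*(-1) = -97
q[4] = 5*(-97) - 3*(-20) = -425
q[5] = 5*(-425) - 3*(-97) = -1834
q[6] = 5*(-1834) - 3*(-425) = -7895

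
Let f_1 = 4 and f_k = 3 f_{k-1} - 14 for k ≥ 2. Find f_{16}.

-43046714

The fixed point is -14/(1 - 3) = 7, so f_k - 7 = 3(f_{k-1} - 7).
Hence f_k = -3·3^{k-1} + 7.
f_{16} = -3·3^{15} + 7 = -3·14348907 + 7 = -43046714.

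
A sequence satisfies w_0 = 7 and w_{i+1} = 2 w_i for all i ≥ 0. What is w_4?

112

w_1 = 2*7 = 14
w_2 = 2*14 = 28
w_3 = 2*28 = 56
w_4 = 2*56 = 112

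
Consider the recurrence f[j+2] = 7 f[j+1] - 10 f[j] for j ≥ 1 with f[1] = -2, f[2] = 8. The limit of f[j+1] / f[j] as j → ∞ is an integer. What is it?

The characteristic equation is r^2 - 7r + 10 = 0, which factors as (r - 5)(r - 2) = 0.
So the roots are 5 and 2. Since |5| > |2| and the coefficient of 5^j is non-zero, the ratio tends to 5.

5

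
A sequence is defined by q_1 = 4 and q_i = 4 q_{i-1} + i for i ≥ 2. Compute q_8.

q_2 = 4(4) + 2 = 18
q_3 = 4(18) + 3 = 75
q_4 = 4(75) + 4 = 304
q_5 = 4(304) + 5 = 1221
q_6 = 4(1221) + 6 = 4890
q_7 = 4(4890) + 7 = 19567
q_8 = 4(19567) + 8 = 78276

78276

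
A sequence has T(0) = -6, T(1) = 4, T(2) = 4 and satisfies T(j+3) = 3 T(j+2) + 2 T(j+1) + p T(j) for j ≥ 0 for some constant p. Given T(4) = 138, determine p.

-5

T(3) = 20 - 6p
T(4) = 68 - 14p
So 68 - 14p = 138, giving p = -5.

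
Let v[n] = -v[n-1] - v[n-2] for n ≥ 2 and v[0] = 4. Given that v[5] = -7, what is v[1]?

3

Let v[1] = y.
v[2] = -4 - y
v[3] = 4
v[4] = y
v[5] = -4 - y
So -4 - y = -7, giving y = 3.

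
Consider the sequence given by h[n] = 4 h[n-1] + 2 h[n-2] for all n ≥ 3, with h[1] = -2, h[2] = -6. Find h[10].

-962656

h[3] = 4*(-6) + 2*(-2) = -28
h[4] = 4*(-28) + 2*(-6) = -124
h[5] = 4*(-124) + 2*(-28) = -552
h[6] = 4*(-552) + 2*(-124) = -2456
h[7] = 4*(-2456) + 2*(-552) = -10928
h[8] = 4*(-10928) + 2*(-2456) = -48624
h[9] = 4*(-48624) + 2*(-10928) = -216352
h[10] = 4*(-216352) + 2*(-48624) = -962656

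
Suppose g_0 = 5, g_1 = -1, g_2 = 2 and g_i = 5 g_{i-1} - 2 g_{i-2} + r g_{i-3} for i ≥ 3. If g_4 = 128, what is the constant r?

g_3 = 12 + 5r
g_4 = 56 + 24r
So 56 + 24r = 128, giving r = 3.

3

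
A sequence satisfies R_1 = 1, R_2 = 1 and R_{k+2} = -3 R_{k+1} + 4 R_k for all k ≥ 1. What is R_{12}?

1

R_3 = -3*1 + 4*1 = 1
R_4 = -3*1 + 4*1 = 1
R_5 = -3*1 + 4*1 = 1
R_6 = -3*1 + 4*1 = 1
R_7 = -3*1 + 4*1 = 1
R_8 = -3*1 + 4*1 = 1
R_9 = -3*1 + 4*1 = 1
R_{10} = -3*1 + 4*1 = 1
R_{11} = -3*1 + 4*1 = 1
R_{12} = -3*1 + 4*1 = 1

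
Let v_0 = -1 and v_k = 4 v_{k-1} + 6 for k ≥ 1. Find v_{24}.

281474976710654

The fixed point is 6/(1 - 4) = -2, so v_k + 2 = 4(v_{k-1} + 2).
Hence v_k = 1·4^k - 2.
v_{24} = 1·4^{24} - 2 = 1·281474976710656 - 2 = 281474976710654.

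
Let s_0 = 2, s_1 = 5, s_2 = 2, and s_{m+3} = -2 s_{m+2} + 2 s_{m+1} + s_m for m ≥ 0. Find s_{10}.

-3463

s_3 = -2(2) + 2(5) + 2 = 8
s_4 = -2(8) + 2(2) + 5 = -7
s_5 = -2(-7) + 2(8) + 2 = 32
s_6 = -2(32) + 2(-7) + 8 = -70
s_7 = -2(-70) + 2(32) + (-7) = 197
s_8 = -2(197) + 2(-70) + 32 = -502
s_9 = -2(-502) + 2(197) + (-70) = 1328
s_{10} = -2(1328) + 2(-502) + 197 = -3463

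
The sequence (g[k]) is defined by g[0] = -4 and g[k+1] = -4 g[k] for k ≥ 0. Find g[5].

g[1] = -4*(-4) = 16
g[2] = -4*16 = -64
g[3] = -4*(-64) = 256
g[4] = -4*256 = -1024
g[5] = -4*(-1024) = 4096

4096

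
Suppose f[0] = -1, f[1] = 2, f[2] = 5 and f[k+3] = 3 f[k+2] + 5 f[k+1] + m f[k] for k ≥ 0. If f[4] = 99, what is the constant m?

1

f[3] = 25 - m
f[4] = 100 - m
So 100 - m = 99, giving m = 1.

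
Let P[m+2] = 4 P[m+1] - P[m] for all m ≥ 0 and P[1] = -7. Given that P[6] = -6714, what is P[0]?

Let P[0] = z.
P[2] = -28 - z
P[3] = -105 - 4z
P[4] = -392 - 15z
P[5] = -1463 - 56z
P[6] = -5460 - 209z
So -5460 - 209z = -6714, giving z = 6.

6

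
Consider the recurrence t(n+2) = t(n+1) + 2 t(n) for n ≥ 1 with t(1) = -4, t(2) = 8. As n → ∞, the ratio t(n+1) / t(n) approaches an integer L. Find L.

The characteristic equation is r^2 - r - 2 = 0, which factors as (r - 2)(r + 1) = 0.
So the roots are 2 and -1. Since |2| > |-1| and the coefficient of 2^n is non-zero, the ratio tends to 2.

2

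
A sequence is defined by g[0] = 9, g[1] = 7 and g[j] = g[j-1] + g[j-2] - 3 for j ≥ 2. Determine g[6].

65

g[2] = 7 + 9 - 3 = 13
g[3] = 13 + 7 - 3 = 17
g[4] = 17 + 13 - 3 = 27
g[5] = 27 + 17 - 3 = 41
g[6] = 41 + 27 - 3 = 65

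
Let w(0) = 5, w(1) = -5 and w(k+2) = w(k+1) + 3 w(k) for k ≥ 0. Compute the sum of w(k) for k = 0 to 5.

w(2) = (-5) + 3·5 = 10
w(3) = 10 + 3·(-5) = -5
w(4) = (-5) + 3·10 = 25
w(5) = 25 + 3·(-5) = 10
Sum = 5 + (-5) + 10 + (-5) + 25 + 10 = 40

40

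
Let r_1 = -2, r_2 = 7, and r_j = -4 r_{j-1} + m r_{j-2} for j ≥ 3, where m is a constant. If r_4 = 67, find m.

r_3 = -28 - 2m
r_4 = 112 + 15m
So 112 + 15m = 67, giving m = -3.

-3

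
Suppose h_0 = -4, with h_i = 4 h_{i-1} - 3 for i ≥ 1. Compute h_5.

h_1 = 4·(-4) - 3 = -19
h_2 = 4·(-19) - 3 = -79
h_3 = 4·(-79) - 3 = -319
h_4 = 4·(-319) - 3 = -1279
h_5 = 4·(-1279) - 3 = -5119

-5119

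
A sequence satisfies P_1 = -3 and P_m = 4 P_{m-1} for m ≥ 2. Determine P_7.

P_2 = 4(-3) = -12
P_3 = 4(-12) = -48
P_4 = 4(-48) = -192
P_5 = 4(-192) = -768
P_6 = 4(-768) = -3072
P_7 = 4(-3072) = -12288

-12288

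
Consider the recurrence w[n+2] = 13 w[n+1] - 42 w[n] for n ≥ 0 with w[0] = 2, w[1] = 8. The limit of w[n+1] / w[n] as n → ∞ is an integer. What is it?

7

The characteristic equation is r^2 - 13r + 42 = 0, which factors as (r - 7)(r - 6) = 0.
So the roots are 7 and 6. Since |7| > |6| and the coefficient of 7^n is non-zero, the ratio tends to 7.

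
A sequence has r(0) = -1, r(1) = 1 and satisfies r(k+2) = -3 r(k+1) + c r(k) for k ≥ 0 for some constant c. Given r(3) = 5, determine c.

r(2) = -3 - c
r(3) = 9 + 4c
So 9 + 4c = 5, giving c = -1.

-1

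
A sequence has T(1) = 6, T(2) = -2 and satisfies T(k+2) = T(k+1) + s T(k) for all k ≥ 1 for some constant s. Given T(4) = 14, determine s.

4

T(3) = -2 + 6s
T(4) = -2 + 4s
So -2 + 4s = 14, giving s = 4.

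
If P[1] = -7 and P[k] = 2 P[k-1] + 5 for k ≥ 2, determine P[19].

-524293

The fixed point is 5/(1 - 2) = -5, so P[k] + 5 = 2(P[k-1] + 5).
Hence P[k] = -2·2^{k-1} - 5.
P[19] = -2·2^{18} - 5 = -2·262144 - 5 = -524293.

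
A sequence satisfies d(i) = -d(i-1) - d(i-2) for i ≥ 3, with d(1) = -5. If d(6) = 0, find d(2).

Let d(2) = z.
d(3) = 5 - z
d(4) = -5
d(5) = z
d(6) = 5 - z
So 5 - z = 0, giving z = 5.

5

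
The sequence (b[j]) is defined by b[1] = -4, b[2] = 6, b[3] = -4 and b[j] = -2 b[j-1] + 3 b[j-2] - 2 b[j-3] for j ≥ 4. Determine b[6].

294

b[4] = -2·(-4) + 3·6 - 2·(-4) = 34
b[5] = -2·34 + 3·(-4) - 2·6 = -92
b[6] = -2·(-92) + 3·34 - 2·(-4) = 294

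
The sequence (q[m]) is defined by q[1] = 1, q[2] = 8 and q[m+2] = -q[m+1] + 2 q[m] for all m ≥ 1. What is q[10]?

q[3] = -8 + 2·1 = -6
q[4] = -(-6) + 2·8 = 22
q[5] = -22 + 2·(-6) = -34
q[6] = -(-34) + 2·22 = 78
q[7] = -78 + 2·(-34) = -146
q[8] = -(-146) + 2·78 = 302
q[9] = -302 + 2·(-146) = -594
q[10] = -(-594) + 2·302 = 1198

1198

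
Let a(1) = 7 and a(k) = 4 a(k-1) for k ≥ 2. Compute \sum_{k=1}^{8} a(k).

a(2) = 4(7) = 28
a(3) = 4(28) = 112
a(4) = 4(112) = 448
a(5) = 4(448) = 1792
a(6) = 4(1792) = 7168
a(7) = 4(7168) = 28672
a(8) = 4(28672) = 114688
Sum = 7 + 28 + 112 + 448 + 1792 + 7168 + 28672 + 114688 = 152915

152915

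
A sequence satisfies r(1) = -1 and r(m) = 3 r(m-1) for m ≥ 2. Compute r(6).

r(2) = 3*(-1) = -3
r(3) = 3*(-3) = -9
r(4) = 3*(-9) = -27
r(5) = 3*(-27) = -81
r(6) = 3*(-81) = -243

-243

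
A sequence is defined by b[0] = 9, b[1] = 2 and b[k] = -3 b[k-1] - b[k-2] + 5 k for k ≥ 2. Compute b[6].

-433

b[2] = -3·2 - 9 + 10 = -5
b[3] = -3·(-5) - 2 + 15 = 28
b[4] = -3·28 - (-5) + 20 = -59
b[5] = -3·(-59) - 28 + 25 = 174
b[6] = -3·174 - (-59) + 30 = -433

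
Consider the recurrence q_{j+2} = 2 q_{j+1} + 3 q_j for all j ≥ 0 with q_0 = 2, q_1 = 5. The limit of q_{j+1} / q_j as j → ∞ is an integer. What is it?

The characteristic equation is r^2 - 2r - 3 = 0, which factors as (r - 3)(r + 1) = 0.
So the roots are 3 and -1. Since |3| > |-1| and the coefficient of 3^j is non-zero, the ratio tends to 3.

3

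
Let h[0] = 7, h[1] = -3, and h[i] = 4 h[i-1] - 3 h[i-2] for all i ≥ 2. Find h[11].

-885723

h[2] = 4(-3) - 3(7) = -33
h[3] = 4(-33) - 3(-3) = -123
h[4] = 4(-123) - 3(-33) = -393
h[5] = 4(-393) - 3(-123) = -1203
h[6] = 4(-1203) - 3(-393) = -3633
h[7] = 4(-3633) - 3(-1203) = -10923
h[8] = 4(-10923) - 3(-3633) = -32793
h[9] = 4(-32793) - 3(-10923) = -98403
h[10] = 4(-98403) - 3(-32793) = -295233
h[11] = 4(-295233) - 3(-98403) = -885723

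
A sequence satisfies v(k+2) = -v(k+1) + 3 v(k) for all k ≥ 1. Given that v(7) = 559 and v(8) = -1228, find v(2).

-4

Rearranging, v(k-2) = (v(k) + v(k-1)) / 3.
v(6) = (-1228 + 559) / 3 = -669/3 = -223
v(5) = (559 + (-223)) / 3 = 336/3 = 112
v(4) = (-223 + 112) / 3 = -111/3 = -37
v(3) = (112 + (-37)) / 3 = 75/3 = 25
v(2) = (-37 + 25) / 3 = -12/3 = -4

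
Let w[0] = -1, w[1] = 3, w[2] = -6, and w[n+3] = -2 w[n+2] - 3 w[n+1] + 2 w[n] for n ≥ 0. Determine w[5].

w[3] = -2·(-6) - 3·3 + 2·(-1) = 1
w[4] = -2·1 - 3·(-6) + 2·3 = 22
w[5] = -2·22 - 3·1 + 2·(-6) = -59

-59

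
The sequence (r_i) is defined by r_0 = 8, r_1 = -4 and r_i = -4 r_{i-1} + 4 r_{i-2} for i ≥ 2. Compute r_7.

-114944

r_2 = -4(-4) + 4(8) = 48
r_3 = -4(48) + 4(-4) = -208
r_4 = -4(-208) + 4(48) = 1024
r_5 = -4(1024) + 4(-208) = -4928
r_6 = -4(-4928) + 4(1024) = 23808
r_7 = -4(23808) + 4(-4928) = -114944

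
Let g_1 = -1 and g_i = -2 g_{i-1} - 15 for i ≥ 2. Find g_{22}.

-8388613

The fixed point is -15/(1 + 2) = -5, so g_i + 5 = -2(g_{i-1} + 5).
Hence g_i = 4·(-2)^{i-1} - 5.
g_{22} = 4·(-2)^{21} - 5 = 4·-2097152 - 5 = -8388613.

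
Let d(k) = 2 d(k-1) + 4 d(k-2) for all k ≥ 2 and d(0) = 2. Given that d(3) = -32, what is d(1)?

Let d(1) = w.
d(2) = 8 + 2w
d(3) = 16 + 8w
So 16 + 8w = -32, giving w = -6.

-6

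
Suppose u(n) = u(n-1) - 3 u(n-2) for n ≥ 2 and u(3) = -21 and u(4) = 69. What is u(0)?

Rearranging, u(n-2) = (u(n) - u(n-1)) / -3.
u(2) = (69 - (-21)) / -3 = 90/-3 = -30
u(1) = (-21 - (-30)) / -3 = 9/-3 = -3
u(0) = (-30 - (-3)) / -3 = -27/-3 = 9

9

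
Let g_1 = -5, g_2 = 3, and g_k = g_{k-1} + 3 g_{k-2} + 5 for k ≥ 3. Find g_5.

g_3 = 3 + 3·(-5) + 5 = -7
g_4 = (-7) + 3·3 + 5 = 7
g_5 = 7 + 3·(-7) + 5 = -9

-9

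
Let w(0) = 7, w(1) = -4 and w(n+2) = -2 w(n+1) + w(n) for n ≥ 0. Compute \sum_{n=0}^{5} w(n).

w(2) = -2(-4) + 7 = 15
w(3) = -2(15) + (-4) = -34
w(4) = -2(-34) + 15 = 83
w(5) = -2(83) + (-34) = -200
Sum = 7 + (-4) + 15 + (-34) + 83 + (-200) = -133

-133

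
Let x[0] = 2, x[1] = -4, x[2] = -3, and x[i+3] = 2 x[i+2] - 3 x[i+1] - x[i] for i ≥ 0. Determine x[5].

33

x[3] = 2*(-3) - 3*(-4) - 2 = 4
x[4] = 2*4 - 3*(-3) - (-4) = 21
x[5] = 2*21 - 3*4 - (-3) = 33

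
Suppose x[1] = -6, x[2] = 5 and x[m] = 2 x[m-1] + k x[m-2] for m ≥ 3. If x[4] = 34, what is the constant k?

x[3] = 10 - 6k
x[4] = 20 - 7k
So 20 - 7k = 34, giving k = -2.

-2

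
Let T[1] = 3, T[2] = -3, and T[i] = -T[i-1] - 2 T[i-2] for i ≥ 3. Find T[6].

-15

T[3] = -(-3) - 2(3) = -3
T[4] = -(-3) - 2(-3) = 9
T[5] = -9 - 2(-3) = -3
T[6] = -(-3) - 2(9) = -15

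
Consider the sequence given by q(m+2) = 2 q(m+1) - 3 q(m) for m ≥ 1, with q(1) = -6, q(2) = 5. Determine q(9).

514

q(3) = 2·5 - 3·(-6) = 28
q(4) = 2·28 - 3·5 = 41
q(5) = 2·41 - 3·28 = -2
q(6) = 2·(-2) - 3·41 = -127
q(7) = 2·(-127) - 3·(-2) = -248
q(8) = 2·(-248) - 3·(-127) = -115
q(9) = 2·(-115) - 3·(-248) = 514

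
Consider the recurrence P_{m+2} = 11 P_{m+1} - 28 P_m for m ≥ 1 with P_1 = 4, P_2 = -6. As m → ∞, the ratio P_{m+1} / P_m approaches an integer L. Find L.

The characteristic equation is r^2 - 11r + 28 = 0, which factors as (r - 7)(r - 4) = 0.
So the roots are 7 and 4. Since |7| > |4| and the coefficient of 7^m is non-zero, the ratio tends to 7.

7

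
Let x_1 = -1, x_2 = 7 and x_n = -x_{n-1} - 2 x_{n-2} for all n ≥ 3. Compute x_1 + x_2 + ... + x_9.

x_3 = -7 - 2·(-1) = -5
x_4 = -(-5) - 2·7 = -9
x_5 = -(-9) - 2·(-5) = 19
x_6 = -19 - 2·(-9) = -1
x_7 = -(-1) - 2·19 = -37
x_8 = -(-37) - 2·(-1) = 39
x_9 = -39 - 2·(-37) = 35
Sum = (-1) + 7 + (-5) + (-9) + 19 + (-1) + (-37) + 39 + 35 = 47

47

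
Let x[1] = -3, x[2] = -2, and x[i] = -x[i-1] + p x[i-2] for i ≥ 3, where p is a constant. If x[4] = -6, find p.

x[3] = 2 - 3p
x[4] = -2 + p
So -2 + p = -6, giving p = -4.

-4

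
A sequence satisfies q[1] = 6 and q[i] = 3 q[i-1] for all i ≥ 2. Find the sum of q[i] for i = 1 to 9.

59046

q[2] = 3(6) = 18
q[3] = 3(18) = 54
q[4] = 3(54) = 162
q[5] = 3(162) = 486
q[6] = 3(486) = 1458
q[7] = 3(1458) = 4374
q[8] = 3(4374) = 13122
q[9] = 3(13122) = 39366
Sum = 6 + 18 + 54 + 162 + 486 + 1458 + 4374 + 13122 + 39366 = 59046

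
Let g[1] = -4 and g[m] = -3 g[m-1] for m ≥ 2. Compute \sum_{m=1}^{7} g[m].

-2188

g[2] = -3·(-4) = 12
g[3] = -3·12 = -36
g[4] = -3·(-36) = 108
g[5] = -3·108 = -324
g[6] = -3·(-324) = 972
g[7] = -3·972 = -2916
Sum = (-4) + 12 + (-36) + 108 + (-324) + 972 + (-2916) = -2188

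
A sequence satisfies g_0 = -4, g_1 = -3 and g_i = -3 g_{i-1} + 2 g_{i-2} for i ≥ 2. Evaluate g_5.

-105

g_2 = -3·(-3) + 2·(-4) = 1
g_3 = -3·1 + 2·(-3) = -9
g_4 = -3·(-9) + 2·1 = 29
g_5 = -3·29 + 2·(-9) = -105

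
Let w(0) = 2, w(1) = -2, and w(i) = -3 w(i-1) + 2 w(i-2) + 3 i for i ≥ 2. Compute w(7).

w(2) = -3·(-2) + 2·2 + 6 = 16
w(3) = -3·16 + 2·(-2) + 9 = -43
w(4) = -3·(-43) + 2·16 + 12 = 173
w(5) = -3·173 + 2·(-43) + 15 = -590
w(6) = -3·(-590) + 2·173 + 18 = 2134
w(7) = -3·2134 + 2·(-590) + 21 = -7561

-7561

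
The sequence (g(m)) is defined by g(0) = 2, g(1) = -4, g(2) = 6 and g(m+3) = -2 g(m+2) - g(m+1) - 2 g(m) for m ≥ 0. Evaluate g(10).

1638

g(3) = -2·6 - (-4) - 2·2 = -12
g(4) = -2·(-12) - 6 - 2·(-4) = 26
g(5) = -2·26 - (-12) - 2·6 = -52
g(6) = -2·(-52) - 26 - 2·(-12) = 102
g(7) = -2·102 - (-52) - 2·26 = -204
g(8) = -2·(-204) - 102 - 2·(-52) = 410
g(9) = -2·410 - (-204) - 2·102 = -820
g(10) = -2·(-820) - 410 - 2·(-204) = 1638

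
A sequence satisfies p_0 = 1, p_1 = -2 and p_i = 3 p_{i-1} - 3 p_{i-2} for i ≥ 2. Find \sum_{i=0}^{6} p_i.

p_2 = 3·(-2) - 3·1 = -9
p_3 = 3·(-9) - 3·(-2) = -21
p_4 = 3·(-21) - 3·(-9) = -36
p_5 = 3·(-36) - 3·(-21) = -45
p_6 = 3·(-45) - 3·(-36) = -27
Sum = 1 + (-2) + (-9) + (-21) + (-36) + (-45) + (-27) = -139

-139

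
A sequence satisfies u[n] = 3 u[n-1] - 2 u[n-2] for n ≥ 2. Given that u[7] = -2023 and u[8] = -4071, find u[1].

-7

Rearranging, u[n-2] = (u[n] - 3 u[n-1]) / -2.
u[6] = (-4071 - 3(-2023)) / -2 = 1998/-2 = -999
u[5] = (-2023 - 3(-999)) / -2 = 974/-2 = -487
u[4] = (-999 - 3(-487)) / -2 = 462/-2 = -231
u[3] = (-487 - 3(-231)) / -2 = 206/-2 = -103
u[2] = (-231 - 3(-103)) / -2 = 78/-2 = -39
u[1] = (-103 - 3(-39)) / -2 = 14/-2 = -7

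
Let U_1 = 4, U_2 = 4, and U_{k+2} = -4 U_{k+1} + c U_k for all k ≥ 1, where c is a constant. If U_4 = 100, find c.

-3

U_3 = -16 + 4c
U_4 = 64 - 12c
So 64 - 12c = 100, giving c = -3.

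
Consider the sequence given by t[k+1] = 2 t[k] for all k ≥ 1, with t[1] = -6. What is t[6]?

-192

t[2] = 2·(-6) = -12
t[3] = 2·(-12) = -24
t[4] = 2·(-24) = -48
t[5] = 2·(-48) = -96
t[6] = 2·(-96) = -192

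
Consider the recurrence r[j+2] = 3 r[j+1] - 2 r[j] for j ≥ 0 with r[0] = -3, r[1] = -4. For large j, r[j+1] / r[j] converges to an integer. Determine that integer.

The characteristic equation is r^2 - 3r + 2 = 0, which factors as (r - 2)(r - 1) = 0.
So the roots are 2 and 1. Since |2| > |1| and the coefficient of 2^j is non-zero, the ratio tends to 2.

2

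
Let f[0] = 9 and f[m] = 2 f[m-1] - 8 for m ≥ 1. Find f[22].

The fixed point is -8/(1 - 2) = 8, so f[m] - 8 = 2(f[m-1] - 8).
Hence f[m] = 1·2^m + 8.
f[22] = 1·2^{22} + 8 = 1·4194304 + 8 = 4194312.

4194312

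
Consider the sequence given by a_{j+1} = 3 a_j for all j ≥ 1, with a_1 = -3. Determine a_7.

-2187

a_2 = 3·(-3) = -9
a_3 = 3·(-9) = -27
a_4 = 3·(-27) = -81
a_5 = 3·(-81) = -243
a_6 = 3·(-243) = -729
a_7 = 3·(-729) = -2187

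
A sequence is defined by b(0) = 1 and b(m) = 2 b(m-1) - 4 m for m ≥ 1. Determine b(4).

b(1) = 2·1 - 4 = -2
b(2) = 2·(-2) - 8 = -12
b(3) = 2·(-12) - 12 = -36
b(4) = 2·(-36) - 16 = -88

-88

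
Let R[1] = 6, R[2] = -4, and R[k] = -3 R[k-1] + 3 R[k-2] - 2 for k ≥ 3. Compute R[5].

R[3] = -3*(-4) + 3*6 - 2 = 28
R[4] = -3*28 + 3*(-4) - 2 = -98
R[5] = -3*(-98) + 3*28 - 2 = 376

376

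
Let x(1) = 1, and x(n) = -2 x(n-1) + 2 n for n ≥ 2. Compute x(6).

x(2) = -2*1 + 4 = 2
x(3) = -2*2 + 6 = 2
x(4) = -2*2 + 8 = 4
x(5) = -2*4 + 10 = 2
x(6) = -2*2 + 12 = 8

8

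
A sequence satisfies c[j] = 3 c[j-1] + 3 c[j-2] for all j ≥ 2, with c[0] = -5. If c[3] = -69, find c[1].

Let c[1] = w.
c[2] = -15 + 3w
c[3] = -45 + 12w
So -45 + 12w = -69, giving w = -2.

-2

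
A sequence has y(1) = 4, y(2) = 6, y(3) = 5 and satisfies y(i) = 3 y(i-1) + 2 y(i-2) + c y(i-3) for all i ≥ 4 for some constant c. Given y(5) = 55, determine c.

-2

y(4) = 27 + 4c
y(5) = 91 + 18c
So 91 + 18c = 55, giving c = -2.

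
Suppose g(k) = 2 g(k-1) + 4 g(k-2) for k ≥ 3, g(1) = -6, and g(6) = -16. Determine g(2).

Let g(2) = x.
g(3) = -24 + 2x
g(4) = -48 + 8x
g(5) = -192 + 24x
g(6) = -576 + 80x
So -576 + 80x = -16, giving x = 7.

7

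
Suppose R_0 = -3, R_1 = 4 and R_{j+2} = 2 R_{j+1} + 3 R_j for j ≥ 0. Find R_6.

179

R_2 = 2*4 + 3*(-3) = -1
R_3 = 2*(-1) + 3*4 = 10
R_4 = 2*10 + 3*(-1) = 17
R_5 = 2*17 + 3*10 = 64
R_6 = 2*64 + 3*17 = 179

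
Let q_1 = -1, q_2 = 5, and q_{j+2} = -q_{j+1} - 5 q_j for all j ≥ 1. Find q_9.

q_3 = -5 - 5·(-1) = 0
q_4 = -0 - 5·5 = -25
q_5 = -(-25) - 5·0 = 25
q_6 = -25 - 5·(-25) = 100
q_7 = -100 - 5·25 = -225
q_8 = -(-225) - 5·100 = -275
q_9 = -(-275) - 5·(-225) = 1400

1400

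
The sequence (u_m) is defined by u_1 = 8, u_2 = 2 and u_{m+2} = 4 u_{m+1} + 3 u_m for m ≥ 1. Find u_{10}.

1365218

u_3 = 4*2 + 3*8 = 32
u_4 = 4*32 + 3*2 = 134
u_5 = 4*134 + 3*32 = 632
u_6 = 4*632 + 3*134 = 2930
u_7 = 4*2930 + 3*632 = 13616
u_8 = 4*13616 + 3*2930 = 63254
u_9 = 4*63254 + 3*13616 = 293864
u_{10} = 4*293864 + 3*63254 = 1365218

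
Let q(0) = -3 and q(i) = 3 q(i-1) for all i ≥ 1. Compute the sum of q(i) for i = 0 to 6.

-3279

q(1) = 3(-3) = -9
q(2) = 3(-9) = -27
q(3) = 3(-27) = -81
q(4) = 3(-81) = -243
q(5) = 3(-243) = -729
q(6) = 3(-729) = -2187
Sum = (-3) + (-9) + (-27) + (-81) + (-243) + (-729) + (-2187) = -3279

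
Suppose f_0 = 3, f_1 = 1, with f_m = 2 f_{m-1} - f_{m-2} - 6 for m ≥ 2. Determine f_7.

f_2 = 2(1) - 3 - 6 = -7
f_3 = 2(-7) - 1 - 6 = -21
f_4 = 2(-21) - (-7) - 6 = -41
f_5 = 2(-41) - (-21) - 6 = -67
f_6 = 2(-67) - (-41) - 6 = -99
f_7 = 2(-99) - (-67) - 6 = -137

-137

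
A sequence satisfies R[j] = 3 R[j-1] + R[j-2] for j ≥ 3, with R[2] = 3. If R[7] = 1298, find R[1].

Let R[1] = z.
R[3] = 9 + z
R[4] = 30 + 3z
R[5] = 99 + 10z
R[6] = 327 + 33z
R[7] = 1080 + 109z
So 1080 + 109z = 1298, giving z = 2.

2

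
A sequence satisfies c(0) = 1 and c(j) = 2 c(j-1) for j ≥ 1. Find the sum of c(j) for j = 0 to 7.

c(1) = 2·1 = 2
c(2) = 2·2 = 4
c(3) = 2·4 = 8
c(4) = 2·8 = 16
c(5) = 2·16 = 32
c(6) = 2·32 = 64
c(7) = 2·64 = 128
Sum = 1 + 2 + 4 + 8 + 16 + 32 + 64 + 128 = 255

255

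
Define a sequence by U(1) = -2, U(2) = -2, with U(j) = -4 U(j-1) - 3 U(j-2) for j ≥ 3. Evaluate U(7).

U(3) = -4·(-2) - 3·(-2) = 14
U(4) = -4·14 - 3·(-2) = -50
U(5) = -4·(-50) - 3·14 = 158
U(6) = -4·158 - 3·(-50) = -482
U(7) = -4·(-482) - 3·158 = 1454

1454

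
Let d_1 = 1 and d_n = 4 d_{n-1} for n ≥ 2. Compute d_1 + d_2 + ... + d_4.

d_2 = 4·1 = 4
d_3 = 4·4 = 16
d_4 = 4·16 = 64
Sum = 1 + 4 + 16 + 64 = 85

85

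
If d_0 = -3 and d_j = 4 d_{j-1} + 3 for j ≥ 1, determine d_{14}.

-536870913

The fixed point is 3/(1 - 4) = -1, so d_j + 1 = 4(d_{j-1} + 1).
Hence d_j = -2·4^j - 1.
d_{14} = -2·4^{14} - 1 = -2·268435456 - 1 = -536870913.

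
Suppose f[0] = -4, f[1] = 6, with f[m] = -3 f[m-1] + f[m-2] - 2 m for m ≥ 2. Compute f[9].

f[2] = -3·6 + (-4) - 4 = -26
f[3] = -3·(-26) + 6 - 6 = 78
f[4] = -3·78 + (-26) - 8 = -268
f[5] = -3·(-268) + 78 - 10 = 872
f[6] = -3·872 + (-268) - 12 = -2896
f[7] = -3·(-2896) + 872 - 14 = 9546
f[8] = -3·9546 + (-2896) - 16 = -31550
f[9] = -3·(-31550) + 9546 - 18 = 104178

104178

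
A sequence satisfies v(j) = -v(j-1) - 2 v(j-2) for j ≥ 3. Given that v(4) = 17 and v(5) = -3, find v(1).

Rearranging, v(j-2) = (v(j) + v(j-1)) / -2.
v(3) = (-3 + 17) / -2 = 14/-2 = -7
v(2) = (17 + (-7)) / -2 = 10/-2 = -5
v(1) = (-7 + (-5)) / -2 = -12/-2 = 6

6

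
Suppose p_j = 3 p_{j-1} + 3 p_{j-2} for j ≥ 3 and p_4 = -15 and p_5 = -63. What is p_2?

Rearranging, p_{j-2} = (p_j - 3 p_{j-1}) / 3.
p_3 = (-63 - 3*(-15)) / 3 = -18/3 = -6
p_2 = (-15 - 3*(-6)) / 3 = 3/3 = 1

1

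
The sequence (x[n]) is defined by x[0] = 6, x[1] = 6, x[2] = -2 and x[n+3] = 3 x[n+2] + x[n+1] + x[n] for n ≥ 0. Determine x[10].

31198

x[3] = 3·(-2) + 6 + 6 = 6
x[4] = 3·6 + (-2) + 6 = 22
x[5] = 3·22 + 6 + (-2) = 70
x[6] = 3·70 + 22 + 6 = 238
x[7] = 3·238 + 70 + 22 = 806
x[8] = 3·806 + 238 + 70 = 2726
x[9] = 3·2726 + 806 + 238 = 9222
x[10] = 3·9222 + 2726 + 806 = 31198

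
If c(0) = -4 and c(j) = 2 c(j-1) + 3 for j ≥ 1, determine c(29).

The fixed point is 3/(1 - 2) = -3, so c(j) + 3 = 2(c(j-1) + 3).
Hence c(j) = -1·2^j - 3.
c(29) = -1·2^{29} - 3 = -1·536870912 - 3 = -536870915.

-536870915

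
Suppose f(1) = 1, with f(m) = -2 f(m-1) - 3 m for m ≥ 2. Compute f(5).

f(2) = -2·1 - 6 = -8
f(3) = -2·(-8) - 9 = 7
f(4) = -2·7 - 12 = -26
f(5) = -2·(-26) - 15 = 37

37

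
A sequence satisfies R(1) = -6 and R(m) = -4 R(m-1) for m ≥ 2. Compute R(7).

R(2) = -4·(-6) = 24
R(3) = -4·24 = -96
R(4) = -4·(-96) = 384
R(5) = -4·384 = -1536
R(6) = -4·(-1536) = 6144
R(7) = -4·6144 = -24576

-24576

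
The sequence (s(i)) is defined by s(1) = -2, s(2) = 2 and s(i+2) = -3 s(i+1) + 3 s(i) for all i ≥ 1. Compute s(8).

8802

s(3) = -3(2) + 3(-2) = -12
s(4) = -3(-12) + 3(2) = 42
s(5) = -3(42) + 3(-12) = -162
s(6) = -3(-162) + 3(42) = 612
s(7) = -3(612) + 3(-162) = -2322
s(8) = -3(-2322) + 3(612) = 8802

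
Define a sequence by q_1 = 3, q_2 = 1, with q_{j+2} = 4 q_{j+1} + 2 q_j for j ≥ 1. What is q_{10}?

q_3 = 4*1 + 2*3 = 10
q_4 = 4*10 + 2*1 = 42
q_5 = 4*42 + 2*10 = 188
q_6 = 4*188 + 2*42 = 836
q_7 = 4*836 + 2*188 = 3720
q_8 = 4*3720 + 2*836 = 16552
q_9 = 4*16552 + 2*3720 = 73648
q_{10} = 4*73648 + 2*16552 = 327696

327696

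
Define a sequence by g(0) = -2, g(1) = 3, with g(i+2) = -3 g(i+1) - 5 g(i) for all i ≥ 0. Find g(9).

g(2) = -3*3 - 5*(-2) = 1
g(3) = -3*1 - 5*3 = -18
g(4) = -3*(-18) - 5*1 = 49
g(5) = -3*49 - 5*(-18) = -57
g(6) = -3*(-57) - 5*49 = -74
g(7) = -3*(-74) - 5*(-57) = 507
g(8) = -3*507 - 5*(-74) = -1151
g(9) = -3*(-1151) - 5*507 = 918

918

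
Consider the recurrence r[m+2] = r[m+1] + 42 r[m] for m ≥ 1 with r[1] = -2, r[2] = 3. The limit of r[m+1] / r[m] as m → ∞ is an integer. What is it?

The characteristic equation is r^2 - r - 42 = 0, which factors as (r - 7)(r + 6) = 0.
So the roots are 7 and -6. Since |7| > |-6| and the coefficient of 7^m is non-zero, the ratio tends to 7.

7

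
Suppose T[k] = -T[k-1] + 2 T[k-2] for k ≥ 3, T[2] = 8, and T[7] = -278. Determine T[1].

Let T[1] = z.
T[3] = -8 + 2z
T[4] = 24 - 2z
T[5] = -40 + 6z
T[6] = 88 - 10z
T[7] = -168 + 22z
So -168 + 22z = -278, giving z = -5.

-5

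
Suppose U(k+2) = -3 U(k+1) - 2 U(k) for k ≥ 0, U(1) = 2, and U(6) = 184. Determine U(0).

Let U(0) = v.
U(2) = -6 - 2v
U(3) = 14 + 6v
U(4) = -30 - 14v
U(5) = 62 + 30v
U(6) = -126 - 62v
So -126 - 62v = 184, giving v = -5.

-5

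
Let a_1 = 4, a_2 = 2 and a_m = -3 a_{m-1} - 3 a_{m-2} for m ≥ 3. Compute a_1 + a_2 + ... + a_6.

a_3 = -3(2) - 3(4) = -18
a_4 = -3(-18) - 3(2) = 48
a_5 = -3(48) - 3(-18) = -90
a_6 = -3(-90) - 3(48) = 126
Sum = 4 + 2 + (-18) + 48 + (-90) + 126 = 72

72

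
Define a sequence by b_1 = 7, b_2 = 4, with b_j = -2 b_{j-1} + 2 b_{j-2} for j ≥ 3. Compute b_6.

b_3 = -2(4) + 2(7) = 6
b_4 = -2(6) + 2(4) = -4
b_5 = -2(-4) + 2(6) = 20
b_6 = -2(20) + 2(-4) = -48

-48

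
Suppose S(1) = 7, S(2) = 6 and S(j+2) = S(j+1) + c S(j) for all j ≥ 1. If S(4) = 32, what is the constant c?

S(3) = 6 + 7c
S(4) = 6 + 13c
So 6 + 13c = 32, giving c = 2.

2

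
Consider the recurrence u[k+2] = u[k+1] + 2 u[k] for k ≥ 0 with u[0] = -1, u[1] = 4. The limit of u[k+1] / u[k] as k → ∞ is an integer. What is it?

2

The characteristic equation is r^2 - r - 2 = 0, which factors as (r - 2)(r + 1) = 0.
So the roots are 2 and -1. Since |2| > |-1| and the coefficient of 2^k is non-zero, the ratio tends to 2.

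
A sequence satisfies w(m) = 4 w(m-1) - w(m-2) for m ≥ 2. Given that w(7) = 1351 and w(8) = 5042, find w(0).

Rearranging, w(m-2) = -(w(m) - 4 w(m-1)).
w(6) = -(5042 - 4·1351) = 362
w(5) = -(1351 - 4·362) = 97
w(4) = -(362 - 4·97) = 26
w(3) = -(97 - 4·26) = 7
w(2) = -(26 - 4·7) = 2
w(1) = -(7 - 4·2) = 1
w(0) = -(2 - 4·1) = 2

2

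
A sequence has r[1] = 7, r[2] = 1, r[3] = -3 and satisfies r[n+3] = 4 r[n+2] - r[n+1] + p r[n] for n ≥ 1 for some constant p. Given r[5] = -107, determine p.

r[4] = -13 + 7p
r[5] = -49 + 29p
So -49 + 29p = -107, giving p = -2.

-2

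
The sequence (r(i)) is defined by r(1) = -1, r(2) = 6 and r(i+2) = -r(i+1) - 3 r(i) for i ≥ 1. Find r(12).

r(3) = -6 - 3*(-1) = -3
r(4) = -(-3) - 3*6 = -15
r(5) = -(-15) - 3*(-3) = 24
r(6) = -24 - 3*(-15) = 21
r(7) = -21 - 3*24 = -93
r(8) = -(-93) - 3*21 = 30
r(9) = -30 - 3*(-93) = 249
r(10) = -249 - 3*30 = -339
r(11) = -(-339) - 3*249 = -408
r(12) = -(-408) - 3*(-339) = 1425

1425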